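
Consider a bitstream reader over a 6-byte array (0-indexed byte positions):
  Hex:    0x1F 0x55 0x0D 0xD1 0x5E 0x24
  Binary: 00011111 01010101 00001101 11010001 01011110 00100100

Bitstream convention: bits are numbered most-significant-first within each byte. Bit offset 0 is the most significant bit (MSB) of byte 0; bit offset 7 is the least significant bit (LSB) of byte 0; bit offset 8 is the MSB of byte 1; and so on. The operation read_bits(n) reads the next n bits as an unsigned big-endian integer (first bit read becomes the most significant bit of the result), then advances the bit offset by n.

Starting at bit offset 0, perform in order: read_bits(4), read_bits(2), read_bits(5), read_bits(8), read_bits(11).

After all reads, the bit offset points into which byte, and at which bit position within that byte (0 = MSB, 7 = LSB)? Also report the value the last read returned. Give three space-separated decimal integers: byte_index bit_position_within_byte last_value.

Read 1: bits[0:4] width=4 -> value=1 (bin 0001); offset now 4 = byte 0 bit 4; 44 bits remain
Read 2: bits[4:6] width=2 -> value=3 (bin 11); offset now 6 = byte 0 bit 6; 42 bits remain
Read 3: bits[6:11] width=5 -> value=26 (bin 11010); offset now 11 = byte 1 bit 3; 37 bits remain
Read 4: bits[11:19] width=8 -> value=168 (bin 10101000); offset now 19 = byte 2 bit 3; 29 bits remain
Read 5: bits[19:30] width=11 -> value=884 (bin 01101110100); offset now 30 = byte 3 bit 6; 18 bits remain

Answer: 3 6 884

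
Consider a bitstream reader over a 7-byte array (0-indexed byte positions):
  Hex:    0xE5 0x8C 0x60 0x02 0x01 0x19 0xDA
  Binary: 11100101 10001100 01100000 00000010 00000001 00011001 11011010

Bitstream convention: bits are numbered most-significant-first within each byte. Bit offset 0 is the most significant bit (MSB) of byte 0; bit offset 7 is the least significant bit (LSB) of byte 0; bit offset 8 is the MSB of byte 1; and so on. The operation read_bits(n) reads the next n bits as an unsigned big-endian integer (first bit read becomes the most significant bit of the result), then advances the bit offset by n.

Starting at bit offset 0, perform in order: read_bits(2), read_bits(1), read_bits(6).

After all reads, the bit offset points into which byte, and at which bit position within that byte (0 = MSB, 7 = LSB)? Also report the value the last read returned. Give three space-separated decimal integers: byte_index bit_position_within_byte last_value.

Answer: 1 1 11

Derivation:
Read 1: bits[0:2] width=2 -> value=3 (bin 11); offset now 2 = byte 0 bit 2; 54 bits remain
Read 2: bits[2:3] width=1 -> value=1 (bin 1); offset now 3 = byte 0 bit 3; 53 bits remain
Read 3: bits[3:9] width=6 -> value=11 (bin 001011); offset now 9 = byte 1 bit 1; 47 bits remain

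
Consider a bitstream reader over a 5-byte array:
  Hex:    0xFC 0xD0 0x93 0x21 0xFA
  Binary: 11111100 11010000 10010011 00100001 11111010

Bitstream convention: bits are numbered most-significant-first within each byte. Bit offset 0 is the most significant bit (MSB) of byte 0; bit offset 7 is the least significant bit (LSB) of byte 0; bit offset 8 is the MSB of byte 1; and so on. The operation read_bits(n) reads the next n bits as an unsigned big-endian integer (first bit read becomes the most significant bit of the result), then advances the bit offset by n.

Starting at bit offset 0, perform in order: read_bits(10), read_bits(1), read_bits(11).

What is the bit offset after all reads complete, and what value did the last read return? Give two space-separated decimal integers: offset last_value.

Answer: 22 1060

Derivation:
Read 1: bits[0:10] width=10 -> value=1011 (bin 1111110011); offset now 10 = byte 1 bit 2; 30 bits remain
Read 2: bits[10:11] width=1 -> value=0 (bin 0); offset now 11 = byte 1 bit 3; 29 bits remain
Read 3: bits[11:22] width=11 -> value=1060 (bin 10000100100); offset now 22 = byte 2 bit 6; 18 bits remain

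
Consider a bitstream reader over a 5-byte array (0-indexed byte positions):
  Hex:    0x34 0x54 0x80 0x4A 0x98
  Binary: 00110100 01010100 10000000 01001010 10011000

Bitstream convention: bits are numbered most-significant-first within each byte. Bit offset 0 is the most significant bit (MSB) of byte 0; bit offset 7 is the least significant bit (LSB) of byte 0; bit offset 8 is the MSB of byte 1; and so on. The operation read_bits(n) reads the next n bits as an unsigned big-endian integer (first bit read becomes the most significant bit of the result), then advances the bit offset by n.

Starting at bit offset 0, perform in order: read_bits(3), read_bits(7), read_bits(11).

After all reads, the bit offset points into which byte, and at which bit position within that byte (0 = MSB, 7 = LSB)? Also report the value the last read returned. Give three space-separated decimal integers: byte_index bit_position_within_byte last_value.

Read 1: bits[0:3] width=3 -> value=1 (bin 001); offset now 3 = byte 0 bit 3; 37 bits remain
Read 2: bits[3:10] width=7 -> value=81 (bin 1010001); offset now 10 = byte 1 bit 2; 30 bits remain
Read 3: bits[10:21] width=11 -> value=656 (bin 01010010000); offset now 21 = byte 2 bit 5; 19 bits remain

Answer: 2 5 656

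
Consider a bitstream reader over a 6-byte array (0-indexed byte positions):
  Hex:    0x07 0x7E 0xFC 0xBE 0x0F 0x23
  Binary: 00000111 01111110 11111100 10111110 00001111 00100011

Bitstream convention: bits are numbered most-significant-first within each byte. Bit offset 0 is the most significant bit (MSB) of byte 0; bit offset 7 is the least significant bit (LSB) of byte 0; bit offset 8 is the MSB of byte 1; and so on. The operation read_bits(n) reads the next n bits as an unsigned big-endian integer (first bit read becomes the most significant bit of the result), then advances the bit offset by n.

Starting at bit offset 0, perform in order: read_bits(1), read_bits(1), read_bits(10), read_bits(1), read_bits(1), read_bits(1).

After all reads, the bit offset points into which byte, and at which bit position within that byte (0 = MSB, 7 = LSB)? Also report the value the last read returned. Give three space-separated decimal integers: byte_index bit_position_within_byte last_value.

Answer: 1 7 1

Derivation:
Read 1: bits[0:1] width=1 -> value=0 (bin 0); offset now 1 = byte 0 bit 1; 47 bits remain
Read 2: bits[1:2] width=1 -> value=0 (bin 0); offset now 2 = byte 0 bit 2; 46 bits remain
Read 3: bits[2:12] width=10 -> value=119 (bin 0001110111); offset now 12 = byte 1 bit 4; 36 bits remain
Read 4: bits[12:13] width=1 -> value=1 (bin 1); offset now 13 = byte 1 bit 5; 35 bits remain
Read 5: bits[13:14] width=1 -> value=1 (bin 1); offset now 14 = byte 1 bit 6; 34 bits remain
Read 6: bits[14:15] width=1 -> value=1 (bin 1); offset now 15 = byte 1 bit 7; 33 bits remain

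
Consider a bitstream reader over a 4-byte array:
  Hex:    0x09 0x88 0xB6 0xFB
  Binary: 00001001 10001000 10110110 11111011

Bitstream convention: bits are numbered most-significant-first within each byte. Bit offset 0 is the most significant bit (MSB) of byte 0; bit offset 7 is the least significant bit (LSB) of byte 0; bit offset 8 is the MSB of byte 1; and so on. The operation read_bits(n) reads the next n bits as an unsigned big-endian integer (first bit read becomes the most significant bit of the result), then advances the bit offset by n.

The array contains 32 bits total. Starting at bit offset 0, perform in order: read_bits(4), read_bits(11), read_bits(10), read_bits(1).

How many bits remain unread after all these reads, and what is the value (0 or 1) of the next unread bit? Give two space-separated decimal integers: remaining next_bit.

Read 1: bits[0:4] width=4 -> value=0 (bin 0000); offset now 4 = byte 0 bit 4; 28 bits remain
Read 2: bits[4:15] width=11 -> value=1220 (bin 10011000100); offset now 15 = byte 1 bit 7; 17 bits remain
Read 3: bits[15:25] width=10 -> value=365 (bin 0101101101); offset now 25 = byte 3 bit 1; 7 bits remain
Read 4: bits[25:26] width=1 -> value=1 (bin 1); offset now 26 = byte 3 bit 2; 6 bits remain

Answer: 6 1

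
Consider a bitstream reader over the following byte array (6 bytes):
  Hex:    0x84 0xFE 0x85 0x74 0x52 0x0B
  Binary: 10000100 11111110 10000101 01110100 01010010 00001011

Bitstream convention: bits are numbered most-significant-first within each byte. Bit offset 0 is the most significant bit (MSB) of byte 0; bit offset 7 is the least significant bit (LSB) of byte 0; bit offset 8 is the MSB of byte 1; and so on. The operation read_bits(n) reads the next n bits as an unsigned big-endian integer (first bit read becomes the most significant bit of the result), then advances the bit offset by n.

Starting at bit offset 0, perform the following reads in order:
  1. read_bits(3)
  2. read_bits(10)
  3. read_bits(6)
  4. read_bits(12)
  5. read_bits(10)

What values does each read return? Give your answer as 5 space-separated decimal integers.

Answer: 4 159 52 698 164

Derivation:
Read 1: bits[0:3] width=3 -> value=4 (bin 100); offset now 3 = byte 0 bit 3; 45 bits remain
Read 2: bits[3:13] width=10 -> value=159 (bin 0010011111); offset now 13 = byte 1 bit 5; 35 bits remain
Read 3: bits[13:19] width=6 -> value=52 (bin 110100); offset now 19 = byte 2 bit 3; 29 bits remain
Read 4: bits[19:31] width=12 -> value=698 (bin 001010111010); offset now 31 = byte 3 bit 7; 17 bits remain
Read 5: bits[31:41] width=10 -> value=164 (bin 0010100100); offset now 41 = byte 5 bit 1; 7 bits remain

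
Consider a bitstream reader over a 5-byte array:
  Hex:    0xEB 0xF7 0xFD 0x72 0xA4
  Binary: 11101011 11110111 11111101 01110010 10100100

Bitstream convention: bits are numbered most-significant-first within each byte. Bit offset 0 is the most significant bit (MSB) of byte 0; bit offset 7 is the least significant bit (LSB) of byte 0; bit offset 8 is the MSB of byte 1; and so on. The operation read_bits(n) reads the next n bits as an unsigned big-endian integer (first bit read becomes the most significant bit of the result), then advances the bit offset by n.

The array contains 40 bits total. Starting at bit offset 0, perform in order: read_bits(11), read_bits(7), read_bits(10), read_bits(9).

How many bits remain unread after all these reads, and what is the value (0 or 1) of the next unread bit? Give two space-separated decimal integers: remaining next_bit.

Read 1: bits[0:11] width=11 -> value=1887 (bin 11101011111); offset now 11 = byte 1 bit 3; 29 bits remain
Read 2: bits[11:18] width=7 -> value=95 (bin 1011111); offset now 18 = byte 2 bit 2; 22 bits remain
Read 3: bits[18:28] width=10 -> value=983 (bin 1111010111); offset now 28 = byte 3 bit 4; 12 bits remain
Read 4: bits[28:37] width=9 -> value=84 (bin 001010100); offset now 37 = byte 4 bit 5; 3 bits remain

Answer: 3 1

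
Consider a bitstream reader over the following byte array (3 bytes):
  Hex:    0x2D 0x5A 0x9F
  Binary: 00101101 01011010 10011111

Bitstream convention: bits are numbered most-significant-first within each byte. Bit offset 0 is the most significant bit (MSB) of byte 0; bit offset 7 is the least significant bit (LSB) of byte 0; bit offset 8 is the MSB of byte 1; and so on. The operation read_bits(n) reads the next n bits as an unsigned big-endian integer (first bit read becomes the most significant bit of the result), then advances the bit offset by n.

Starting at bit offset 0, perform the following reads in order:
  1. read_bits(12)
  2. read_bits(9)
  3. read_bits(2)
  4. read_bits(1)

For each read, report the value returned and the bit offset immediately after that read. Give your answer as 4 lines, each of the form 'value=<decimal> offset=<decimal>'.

Answer: value=725 offset=12
value=339 offset=21
value=3 offset=23
value=1 offset=24

Derivation:
Read 1: bits[0:12] width=12 -> value=725 (bin 001011010101); offset now 12 = byte 1 bit 4; 12 bits remain
Read 2: bits[12:21] width=9 -> value=339 (bin 101010011); offset now 21 = byte 2 bit 5; 3 bits remain
Read 3: bits[21:23] width=2 -> value=3 (bin 11); offset now 23 = byte 2 bit 7; 1 bits remain
Read 4: bits[23:24] width=1 -> value=1 (bin 1); offset now 24 = byte 3 bit 0; 0 bits remain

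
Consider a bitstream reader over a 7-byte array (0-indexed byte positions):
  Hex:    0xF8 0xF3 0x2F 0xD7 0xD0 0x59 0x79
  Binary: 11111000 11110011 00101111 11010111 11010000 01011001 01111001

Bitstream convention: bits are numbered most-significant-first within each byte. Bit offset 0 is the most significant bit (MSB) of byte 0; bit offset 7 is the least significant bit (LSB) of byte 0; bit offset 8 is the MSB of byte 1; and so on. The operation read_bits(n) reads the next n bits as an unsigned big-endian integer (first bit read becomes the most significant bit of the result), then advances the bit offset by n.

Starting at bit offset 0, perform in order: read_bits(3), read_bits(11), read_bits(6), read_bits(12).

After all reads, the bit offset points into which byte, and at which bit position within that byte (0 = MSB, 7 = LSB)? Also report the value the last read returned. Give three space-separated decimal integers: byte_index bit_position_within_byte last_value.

Answer: 4 0 4055

Derivation:
Read 1: bits[0:3] width=3 -> value=7 (bin 111); offset now 3 = byte 0 bit 3; 53 bits remain
Read 2: bits[3:14] width=11 -> value=1596 (bin 11000111100); offset now 14 = byte 1 bit 6; 42 bits remain
Read 3: bits[14:20] width=6 -> value=50 (bin 110010); offset now 20 = byte 2 bit 4; 36 bits remain
Read 4: bits[20:32] width=12 -> value=4055 (bin 111111010111); offset now 32 = byte 4 bit 0; 24 bits remain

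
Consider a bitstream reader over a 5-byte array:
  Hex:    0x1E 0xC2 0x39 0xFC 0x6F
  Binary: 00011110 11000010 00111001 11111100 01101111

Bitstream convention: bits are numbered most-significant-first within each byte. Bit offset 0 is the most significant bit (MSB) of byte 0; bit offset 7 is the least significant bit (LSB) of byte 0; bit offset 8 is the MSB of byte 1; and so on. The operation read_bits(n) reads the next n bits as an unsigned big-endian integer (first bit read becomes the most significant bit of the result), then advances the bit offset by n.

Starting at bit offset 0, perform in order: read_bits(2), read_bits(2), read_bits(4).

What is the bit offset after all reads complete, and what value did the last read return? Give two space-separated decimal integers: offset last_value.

Answer: 8 14

Derivation:
Read 1: bits[0:2] width=2 -> value=0 (bin 00); offset now 2 = byte 0 bit 2; 38 bits remain
Read 2: bits[2:4] width=2 -> value=1 (bin 01); offset now 4 = byte 0 bit 4; 36 bits remain
Read 3: bits[4:8] width=4 -> value=14 (bin 1110); offset now 8 = byte 1 bit 0; 32 bits remain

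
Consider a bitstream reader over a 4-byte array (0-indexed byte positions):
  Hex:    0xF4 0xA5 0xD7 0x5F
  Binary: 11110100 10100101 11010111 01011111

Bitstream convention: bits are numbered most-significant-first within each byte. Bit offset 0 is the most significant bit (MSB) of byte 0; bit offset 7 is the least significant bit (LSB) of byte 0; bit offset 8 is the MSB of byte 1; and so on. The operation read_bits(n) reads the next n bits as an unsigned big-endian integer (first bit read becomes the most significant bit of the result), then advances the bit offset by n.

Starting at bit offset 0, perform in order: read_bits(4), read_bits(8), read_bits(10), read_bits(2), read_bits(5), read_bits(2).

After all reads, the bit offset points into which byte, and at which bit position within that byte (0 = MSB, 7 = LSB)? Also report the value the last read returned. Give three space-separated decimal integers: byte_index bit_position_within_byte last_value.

Answer: 3 7 3

Derivation:
Read 1: bits[0:4] width=4 -> value=15 (bin 1111); offset now 4 = byte 0 bit 4; 28 bits remain
Read 2: bits[4:12] width=8 -> value=74 (bin 01001010); offset now 12 = byte 1 bit 4; 20 bits remain
Read 3: bits[12:22] width=10 -> value=373 (bin 0101110101); offset now 22 = byte 2 bit 6; 10 bits remain
Read 4: bits[22:24] width=2 -> value=3 (bin 11); offset now 24 = byte 3 bit 0; 8 bits remain
Read 5: bits[24:29] width=5 -> value=11 (bin 01011); offset now 29 = byte 3 bit 5; 3 bits remain
Read 6: bits[29:31] width=2 -> value=3 (bin 11); offset now 31 = byte 3 bit 7; 1 bits remain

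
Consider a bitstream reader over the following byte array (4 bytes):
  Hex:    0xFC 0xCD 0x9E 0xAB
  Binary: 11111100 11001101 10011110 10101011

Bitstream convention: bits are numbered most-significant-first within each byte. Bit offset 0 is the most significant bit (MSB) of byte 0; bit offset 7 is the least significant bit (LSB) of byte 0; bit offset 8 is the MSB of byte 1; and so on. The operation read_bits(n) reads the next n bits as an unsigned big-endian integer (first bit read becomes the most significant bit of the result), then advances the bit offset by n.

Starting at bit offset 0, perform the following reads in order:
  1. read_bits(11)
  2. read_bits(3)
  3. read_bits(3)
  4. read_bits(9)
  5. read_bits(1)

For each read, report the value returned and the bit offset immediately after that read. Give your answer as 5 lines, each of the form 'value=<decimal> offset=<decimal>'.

Read 1: bits[0:11] width=11 -> value=2022 (bin 11111100110); offset now 11 = byte 1 bit 3; 21 bits remain
Read 2: bits[11:14] width=3 -> value=3 (bin 011); offset now 14 = byte 1 bit 6; 18 bits remain
Read 3: bits[14:17] width=3 -> value=3 (bin 011); offset now 17 = byte 2 bit 1; 15 bits remain
Read 4: bits[17:26] width=9 -> value=122 (bin 001111010); offset now 26 = byte 3 bit 2; 6 bits remain
Read 5: bits[26:27] width=1 -> value=1 (bin 1); offset now 27 = byte 3 bit 3; 5 bits remain

Answer: value=2022 offset=11
value=3 offset=14
value=3 offset=17
value=122 offset=26
value=1 offset=27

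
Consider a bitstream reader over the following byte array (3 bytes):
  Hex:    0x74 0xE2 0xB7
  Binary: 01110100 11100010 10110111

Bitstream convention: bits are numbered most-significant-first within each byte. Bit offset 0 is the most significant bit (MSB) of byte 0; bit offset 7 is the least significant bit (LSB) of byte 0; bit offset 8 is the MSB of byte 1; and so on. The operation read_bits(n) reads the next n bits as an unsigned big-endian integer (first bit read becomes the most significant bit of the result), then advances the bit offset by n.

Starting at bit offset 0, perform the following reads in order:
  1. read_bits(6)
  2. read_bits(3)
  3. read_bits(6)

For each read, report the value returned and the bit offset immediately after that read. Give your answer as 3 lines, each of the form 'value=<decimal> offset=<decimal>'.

Answer: value=29 offset=6
value=1 offset=9
value=49 offset=15

Derivation:
Read 1: bits[0:6] width=6 -> value=29 (bin 011101); offset now 6 = byte 0 bit 6; 18 bits remain
Read 2: bits[6:9] width=3 -> value=1 (bin 001); offset now 9 = byte 1 bit 1; 15 bits remain
Read 3: bits[9:15] width=6 -> value=49 (bin 110001); offset now 15 = byte 1 bit 7; 9 bits remain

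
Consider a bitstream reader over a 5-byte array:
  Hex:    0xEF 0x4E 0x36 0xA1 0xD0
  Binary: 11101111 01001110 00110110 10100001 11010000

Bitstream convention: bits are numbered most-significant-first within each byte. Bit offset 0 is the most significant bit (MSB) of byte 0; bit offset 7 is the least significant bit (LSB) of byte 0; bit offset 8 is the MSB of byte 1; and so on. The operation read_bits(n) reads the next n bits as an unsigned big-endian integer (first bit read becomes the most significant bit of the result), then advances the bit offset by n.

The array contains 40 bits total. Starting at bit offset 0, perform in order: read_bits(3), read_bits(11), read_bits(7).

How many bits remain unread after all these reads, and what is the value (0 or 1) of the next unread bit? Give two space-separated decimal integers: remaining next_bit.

Answer: 19 1

Derivation:
Read 1: bits[0:3] width=3 -> value=7 (bin 111); offset now 3 = byte 0 bit 3; 37 bits remain
Read 2: bits[3:14] width=11 -> value=979 (bin 01111010011); offset now 14 = byte 1 bit 6; 26 bits remain
Read 3: bits[14:21] width=7 -> value=70 (bin 1000110); offset now 21 = byte 2 bit 5; 19 bits remain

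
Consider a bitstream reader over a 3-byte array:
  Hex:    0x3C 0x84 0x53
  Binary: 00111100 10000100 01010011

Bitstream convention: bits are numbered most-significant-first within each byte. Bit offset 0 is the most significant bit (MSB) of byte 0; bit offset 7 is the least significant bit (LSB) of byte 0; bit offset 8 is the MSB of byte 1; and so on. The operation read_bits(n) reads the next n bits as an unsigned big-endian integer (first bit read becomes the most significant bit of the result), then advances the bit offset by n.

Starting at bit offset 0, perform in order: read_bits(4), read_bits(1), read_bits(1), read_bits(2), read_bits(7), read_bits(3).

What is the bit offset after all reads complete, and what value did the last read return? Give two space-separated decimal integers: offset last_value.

Answer: 18 1

Derivation:
Read 1: bits[0:4] width=4 -> value=3 (bin 0011); offset now 4 = byte 0 bit 4; 20 bits remain
Read 2: bits[4:5] width=1 -> value=1 (bin 1); offset now 5 = byte 0 bit 5; 19 bits remain
Read 3: bits[5:6] width=1 -> value=1 (bin 1); offset now 6 = byte 0 bit 6; 18 bits remain
Read 4: bits[6:8] width=2 -> value=0 (bin 00); offset now 8 = byte 1 bit 0; 16 bits remain
Read 5: bits[8:15] width=7 -> value=66 (bin 1000010); offset now 15 = byte 1 bit 7; 9 bits remain
Read 6: bits[15:18] width=3 -> value=1 (bin 001); offset now 18 = byte 2 bit 2; 6 bits remain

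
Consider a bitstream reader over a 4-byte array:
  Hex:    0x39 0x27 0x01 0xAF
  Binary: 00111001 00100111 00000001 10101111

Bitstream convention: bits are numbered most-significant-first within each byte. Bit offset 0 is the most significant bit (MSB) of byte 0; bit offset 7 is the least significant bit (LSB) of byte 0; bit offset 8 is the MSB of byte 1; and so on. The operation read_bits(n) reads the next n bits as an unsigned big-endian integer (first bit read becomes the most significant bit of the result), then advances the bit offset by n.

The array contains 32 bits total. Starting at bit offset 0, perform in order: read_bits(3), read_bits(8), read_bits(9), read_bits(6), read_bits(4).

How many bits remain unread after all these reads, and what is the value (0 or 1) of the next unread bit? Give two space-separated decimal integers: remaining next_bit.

Read 1: bits[0:3] width=3 -> value=1 (bin 001); offset now 3 = byte 0 bit 3; 29 bits remain
Read 2: bits[3:11] width=8 -> value=201 (bin 11001001); offset now 11 = byte 1 bit 3; 21 bits remain
Read 3: bits[11:20] width=9 -> value=112 (bin 001110000); offset now 20 = byte 2 bit 4; 12 bits remain
Read 4: bits[20:26] width=6 -> value=6 (bin 000110); offset now 26 = byte 3 bit 2; 6 bits remain
Read 5: bits[26:30] width=4 -> value=11 (bin 1011); offset now 30 = byte 3 bit 6; 2 bits remain

Answer: 2 1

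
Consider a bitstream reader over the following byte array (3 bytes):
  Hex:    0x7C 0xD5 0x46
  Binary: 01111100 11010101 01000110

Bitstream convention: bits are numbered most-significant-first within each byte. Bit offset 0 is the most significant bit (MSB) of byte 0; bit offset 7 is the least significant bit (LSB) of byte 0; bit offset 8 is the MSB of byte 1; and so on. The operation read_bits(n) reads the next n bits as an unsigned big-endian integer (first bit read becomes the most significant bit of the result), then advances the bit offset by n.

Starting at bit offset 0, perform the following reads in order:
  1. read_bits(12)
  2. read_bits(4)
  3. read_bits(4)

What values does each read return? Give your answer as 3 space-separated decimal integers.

Answer: 1997 5 4

Derivation:
Read 1: bits[0:12] width=12 -> value=1997 (bin 011111001101); offset now 12 = byte 1 bit 4; 12 bits remain
Read 2: bits[12:16] width=4 -> value=5 (bin 0101); offset now 16 = byte 2 bit 0; 8 bits remain
Read 3: bits[16:20] width=4 -> value=4 (bin 0100); offset now 20 = byte 2 bit 4; 4 bits remain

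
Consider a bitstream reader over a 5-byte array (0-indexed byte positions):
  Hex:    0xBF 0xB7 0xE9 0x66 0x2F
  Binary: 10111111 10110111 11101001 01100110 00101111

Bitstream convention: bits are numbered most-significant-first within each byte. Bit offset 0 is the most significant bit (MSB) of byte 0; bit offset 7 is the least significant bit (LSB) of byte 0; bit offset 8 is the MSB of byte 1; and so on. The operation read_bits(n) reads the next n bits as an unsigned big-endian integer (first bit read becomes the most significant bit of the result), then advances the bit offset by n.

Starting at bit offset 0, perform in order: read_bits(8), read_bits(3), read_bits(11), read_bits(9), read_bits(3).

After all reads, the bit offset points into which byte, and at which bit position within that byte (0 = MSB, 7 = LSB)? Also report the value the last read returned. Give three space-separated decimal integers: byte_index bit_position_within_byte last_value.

Answer: 4 2 0

Derivation:
Read 1: bits[0:8] width=8 -> value=191 (bin 10111111); offset now 8 = byte 1 bit 0; 32 bits remain
Read 2: bits[8:11] width=3 -> value=5 (bin 101); offset now 11 = byte 1 bit 3; 29 bits remain
Read 3: bits[11:22] width=11 -> value=1530 (bin 10111111010); offset now 22 = byte 2 bit 6; 18 bits remain
Read 4: bits[22:31] width=9 -> value=179 (bin 010110011); offset now 31 = byte 3 bit 7; 9 bits remain
Read 5: bits[31:34] width=3 -> value=0 (bin 000); offset now 34 = byte 4 bit 2; 6 bits remain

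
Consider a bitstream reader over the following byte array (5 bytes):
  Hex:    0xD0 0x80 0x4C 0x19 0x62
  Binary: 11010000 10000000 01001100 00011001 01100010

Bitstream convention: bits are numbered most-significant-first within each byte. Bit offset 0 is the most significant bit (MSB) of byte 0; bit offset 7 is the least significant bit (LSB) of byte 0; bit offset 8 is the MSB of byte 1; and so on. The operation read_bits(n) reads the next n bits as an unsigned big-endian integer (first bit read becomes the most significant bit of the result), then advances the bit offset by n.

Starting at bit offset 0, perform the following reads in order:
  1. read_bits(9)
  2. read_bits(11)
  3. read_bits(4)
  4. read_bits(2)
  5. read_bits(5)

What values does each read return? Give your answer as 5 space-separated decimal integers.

Answer: 417 4 12 0 12

Derivation:
Read 1: bits[0:9] width=9 -> value=417 (bin 110100001); offset now 9 = byte 1 bit 1; 31 bits remain
Read 2: bits[9:20] width=11 -> value=4 (bin 00000000100); offset now 20 = byte 2 bit 4; 20 bits remain
Read 3: bits[20:24] width=4 -> value=12 (bin 1100); offset now 24 = byte 3 bit 0; 16 bits remain
Read 4: bits[24:26] width=2 -> value=0 (bin 00); offset now 26 = byte 3 bit 2; 14 bits remain
Read 5: bits[26:31] width=5 -> value=12 (bin 01100); offset now 31 = byte 3 bit 7; 9 bits remain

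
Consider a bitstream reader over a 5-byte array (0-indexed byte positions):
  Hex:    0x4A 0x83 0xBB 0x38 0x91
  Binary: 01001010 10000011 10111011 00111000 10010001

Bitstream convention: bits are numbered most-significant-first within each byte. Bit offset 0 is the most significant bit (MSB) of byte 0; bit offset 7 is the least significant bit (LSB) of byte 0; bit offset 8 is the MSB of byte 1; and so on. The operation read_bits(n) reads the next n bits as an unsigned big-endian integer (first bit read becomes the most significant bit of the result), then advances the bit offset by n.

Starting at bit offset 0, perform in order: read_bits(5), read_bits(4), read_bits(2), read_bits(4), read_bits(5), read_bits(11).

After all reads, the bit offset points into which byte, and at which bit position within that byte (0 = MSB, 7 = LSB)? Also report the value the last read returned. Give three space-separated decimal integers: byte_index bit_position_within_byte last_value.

Answer: 3 7 1436

Derivation:
Read 1: bits[0:5] width=5 -> value=9 (bin 01001); offset now 5 = byte 0 bit 5; 35 bits remain
Read 2: bits[5:9] width=4 -> value=5 (bin 0101); offset now 9 = byte 1 bit 1; 31 bits remain
Read 3: bits[9:11] width=2 -> value=0 (bin 00); offset now 11 = byte 1 bit 3; 29 bits remain
Read 4: bits[11:15] width=4 -> value=1 (bin 0001); offset now 15 = byte 1 bit 7; 25 bits remain
Read 5: bits[15:20] width=5 -> value=27 (bin 11011); offset now 20 = byte 2 bit 4; 20 bits remain
Read 6: bits[20:31] width=11 -> value=1436 (bin 10110011100); offset now 31 = byte 3 bit 7; 9 bits remain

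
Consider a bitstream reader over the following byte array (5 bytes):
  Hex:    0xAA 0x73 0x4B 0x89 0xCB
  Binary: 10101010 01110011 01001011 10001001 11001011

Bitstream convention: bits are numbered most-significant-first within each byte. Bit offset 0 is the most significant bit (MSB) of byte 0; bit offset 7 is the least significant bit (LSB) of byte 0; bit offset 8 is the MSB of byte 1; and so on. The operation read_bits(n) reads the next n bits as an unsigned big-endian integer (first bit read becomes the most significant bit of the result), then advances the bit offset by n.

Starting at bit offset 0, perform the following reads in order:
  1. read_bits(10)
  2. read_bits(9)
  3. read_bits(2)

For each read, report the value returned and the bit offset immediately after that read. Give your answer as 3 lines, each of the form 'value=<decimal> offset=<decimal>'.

Read 1: bits[0:10] width=10 -> value=681 (bin 1010101001); offset now 10 = byte 1 bit 2; 30 bits remain
Read 2: bits[10:19] width=9 -> value=410 (bin 110011010); offset now 19 = byte 2 bit 3; 21 bits remain
Read 3: bits[19:21] width=2 -> value=1 (bin 01); offset now 21 = byte 2 bit 5; 19 bits remain

Answer: value=681 offset=10
value=410 offset=19
value=1 offset=21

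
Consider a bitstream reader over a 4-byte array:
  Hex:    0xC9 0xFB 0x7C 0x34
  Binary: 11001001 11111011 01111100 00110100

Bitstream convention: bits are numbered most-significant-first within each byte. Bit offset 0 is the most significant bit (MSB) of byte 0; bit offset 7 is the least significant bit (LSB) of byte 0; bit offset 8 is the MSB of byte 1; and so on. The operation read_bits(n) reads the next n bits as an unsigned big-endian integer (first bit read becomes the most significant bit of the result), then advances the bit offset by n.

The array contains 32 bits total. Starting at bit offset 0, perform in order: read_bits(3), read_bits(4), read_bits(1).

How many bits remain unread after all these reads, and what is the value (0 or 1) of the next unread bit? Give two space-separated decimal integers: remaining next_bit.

Read 1: bits[0:3] width=3 -> value=6 (bin 110); offset now 3 = byte 0 bit 3; 29 bits remain
Read 2: bits[3:7] width=4 -> value=4 (bin 0100); offset now 7 = byte 0 bit 7; 25 bits remain
Read 3: bits[7:8] width=1 -> value=1 (bin 1); offset now 8 = byte 1 bit 0; 24 bits remain

Answer: 24 1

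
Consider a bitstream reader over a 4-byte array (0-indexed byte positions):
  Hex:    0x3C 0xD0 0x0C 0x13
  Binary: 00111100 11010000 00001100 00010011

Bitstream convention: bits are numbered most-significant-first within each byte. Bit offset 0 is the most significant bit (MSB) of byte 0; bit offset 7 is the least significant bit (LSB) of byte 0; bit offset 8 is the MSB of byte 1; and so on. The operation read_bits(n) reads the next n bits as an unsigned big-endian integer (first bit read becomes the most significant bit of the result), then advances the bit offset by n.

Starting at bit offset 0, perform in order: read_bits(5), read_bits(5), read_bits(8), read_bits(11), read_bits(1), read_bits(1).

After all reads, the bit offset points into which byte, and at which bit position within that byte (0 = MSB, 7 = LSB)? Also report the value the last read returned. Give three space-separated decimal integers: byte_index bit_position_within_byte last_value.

Answer: 3 7 1

Derivation:
Read 1: bits[0:5] width=5 -> value=7 (bin 00111); offset now 5 = byte 0 bit 5; 27 bits remain
Read 2: bits[5:10] width=5 -> value=19 (bin 10011); offset now 10 = byte 1 bit 2; 22 bits remain
Read 3: bits[10:18] width=8 -> value=64 (bin 01000000); offset now 18 = byte 2 bit 2; 14 bits remain
Read 4: bits[18:29] width=11 -> value=386 (bin 00110000010); offset now 29 = byte 3 bit 5; 3 bits remain
Read 5: bits[29:30] width=1 -> value=0 (bin 0); offset now 30 = byte 3 bit 6; 2 bits remain
Read 6: bits[30:31] width=1 -> value=1 (bin 1); offset now 31 = byte 3 bit 7; 1 bits remain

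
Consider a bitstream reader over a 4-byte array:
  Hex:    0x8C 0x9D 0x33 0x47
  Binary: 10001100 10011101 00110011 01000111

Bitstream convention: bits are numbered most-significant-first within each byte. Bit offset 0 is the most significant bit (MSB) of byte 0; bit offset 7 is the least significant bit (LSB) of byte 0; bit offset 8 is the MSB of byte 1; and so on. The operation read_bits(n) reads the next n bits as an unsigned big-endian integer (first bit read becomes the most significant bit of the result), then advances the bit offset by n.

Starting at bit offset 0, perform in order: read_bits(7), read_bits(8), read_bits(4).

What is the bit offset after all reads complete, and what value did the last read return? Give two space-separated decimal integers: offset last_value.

Answer: 19 9

Derivation:
Read 1: bits[0:7] width=7 -> value=70 (bin 1000110); offset now 7 = byte 0 bit 7; 25 bits remain
Read 2: bits[7:15] width=8 -> value=78 (bin 01001110); offset now 15 = byte 1 bit 7; 17 bits remain
Read 3: bits[15:19] width=4 -> value=9 (bin 1001); offset now 19 = byte 2 bit 3; 13 bits remain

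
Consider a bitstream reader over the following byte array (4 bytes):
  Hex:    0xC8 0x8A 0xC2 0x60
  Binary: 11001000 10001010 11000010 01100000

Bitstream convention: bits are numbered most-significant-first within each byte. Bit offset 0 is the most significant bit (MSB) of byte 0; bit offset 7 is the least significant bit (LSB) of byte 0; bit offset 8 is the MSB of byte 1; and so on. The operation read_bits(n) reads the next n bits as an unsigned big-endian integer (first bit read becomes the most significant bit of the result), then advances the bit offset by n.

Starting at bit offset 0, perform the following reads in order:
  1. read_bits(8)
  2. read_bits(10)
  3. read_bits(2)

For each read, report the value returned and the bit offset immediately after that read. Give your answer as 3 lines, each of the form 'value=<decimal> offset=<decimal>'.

Read 1: bits[0:8] width=8 -> value=200 (bin 11001000); offset now 8 = byte 1 bit 0; 24 bits remain
Read 2: bits[8:18] width=10 -> value=555 (bin 1000101011); offset now 18 = byte 2 bit 2; 14 bits remain
Read 3: bits[18:20] width=2 -> value=0 (bin 00); offset now 20 = byte 2 bit 4; 12 bits remain

Answer: value=200 offset=8
value=555 offset=18
value=0 offset=20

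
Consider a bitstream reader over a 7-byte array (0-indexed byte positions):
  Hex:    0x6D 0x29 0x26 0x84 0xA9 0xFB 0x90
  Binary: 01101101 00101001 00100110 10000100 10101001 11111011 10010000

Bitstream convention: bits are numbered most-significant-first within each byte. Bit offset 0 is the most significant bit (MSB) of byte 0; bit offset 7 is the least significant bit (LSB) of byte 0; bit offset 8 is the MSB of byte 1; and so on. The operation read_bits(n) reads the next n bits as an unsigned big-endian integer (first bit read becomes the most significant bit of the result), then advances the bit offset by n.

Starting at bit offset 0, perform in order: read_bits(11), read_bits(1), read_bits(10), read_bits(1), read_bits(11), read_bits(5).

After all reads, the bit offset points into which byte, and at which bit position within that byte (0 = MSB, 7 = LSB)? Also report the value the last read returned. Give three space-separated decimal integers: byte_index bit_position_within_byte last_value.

Answer: 4 7 20

Derivation:
Read 1: bits[0:11] width=11 -> value=873 (bin 01101101001); offset now 11 = byte 1 bit 3; 45 bits remain
Read 2: bits[11:12] width=1 -> value=0 (bin 0); offset now 12 = byte 1 bit 4; 44 bits remain
Read 3: bits[12:22] width=10 -> value=585 (bin 1001001001); offset now 22 = byte 2 bit 6; 34 bits remain
Read 4: bits[22:23] width=1 -> value=1 (bin 1); offset now 23 = byte 2 bit 7; 33 bits remain
Read 5: bits[23:34] width=11 -> value=530 (bin 01000010010); offset now 34 = byte 4 bit 2; 22 bits remain
Read 6: bits[34:39] width=5 -> value=20 (bin 10100); offset now 39 = byte 4 bit 7; 17 bits remain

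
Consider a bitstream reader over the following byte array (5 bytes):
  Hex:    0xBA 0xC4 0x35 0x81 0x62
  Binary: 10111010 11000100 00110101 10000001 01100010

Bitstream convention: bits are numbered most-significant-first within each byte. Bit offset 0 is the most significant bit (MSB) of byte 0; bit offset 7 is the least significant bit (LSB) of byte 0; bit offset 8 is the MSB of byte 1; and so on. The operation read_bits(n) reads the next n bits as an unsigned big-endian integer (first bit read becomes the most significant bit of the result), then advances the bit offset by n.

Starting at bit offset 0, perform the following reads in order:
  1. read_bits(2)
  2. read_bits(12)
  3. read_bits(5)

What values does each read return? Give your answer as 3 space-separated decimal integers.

Read 1: bits[0:2] width=2 -> value=2 (bin 10); offset now 2 = byte 0 bit 2; 38 bits remain
Read 2: bits[2:14] width=12 -> value=3761 (bin 111010110001); offset now 14 = byte 1 bit 6; 26 bits remain
Read 3: bits[14:19] width=5 -> value=1 (bin 00001); offset now 19 = byte 2 bit 3; 21 bits remain

Answer: 2 3761 1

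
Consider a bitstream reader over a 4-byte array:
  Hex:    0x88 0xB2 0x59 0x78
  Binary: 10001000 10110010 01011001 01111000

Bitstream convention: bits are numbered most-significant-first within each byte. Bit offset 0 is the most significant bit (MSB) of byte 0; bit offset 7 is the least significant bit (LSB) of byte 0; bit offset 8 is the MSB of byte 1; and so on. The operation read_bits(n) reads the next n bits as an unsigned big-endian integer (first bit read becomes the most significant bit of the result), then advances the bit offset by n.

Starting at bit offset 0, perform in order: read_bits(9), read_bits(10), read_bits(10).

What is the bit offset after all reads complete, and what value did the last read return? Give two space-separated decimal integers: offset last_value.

Answer: 29 815

Derivation:
Read 1: bits[0:9] width=9 -> value=273 (bin 100010001); offset now 9 = byte 1 bit 1; 23 bits remain
Read 2: bits[9:19] width=10 -> value=402 (bin 0110010010); offset now 19 = byte 2 bit 3; 13 bits remain
Read 3: bits[19:29] width=10 -> value=815 (bin 1100101111); offset now 29 = byte 3 bit 5; 3 bits remain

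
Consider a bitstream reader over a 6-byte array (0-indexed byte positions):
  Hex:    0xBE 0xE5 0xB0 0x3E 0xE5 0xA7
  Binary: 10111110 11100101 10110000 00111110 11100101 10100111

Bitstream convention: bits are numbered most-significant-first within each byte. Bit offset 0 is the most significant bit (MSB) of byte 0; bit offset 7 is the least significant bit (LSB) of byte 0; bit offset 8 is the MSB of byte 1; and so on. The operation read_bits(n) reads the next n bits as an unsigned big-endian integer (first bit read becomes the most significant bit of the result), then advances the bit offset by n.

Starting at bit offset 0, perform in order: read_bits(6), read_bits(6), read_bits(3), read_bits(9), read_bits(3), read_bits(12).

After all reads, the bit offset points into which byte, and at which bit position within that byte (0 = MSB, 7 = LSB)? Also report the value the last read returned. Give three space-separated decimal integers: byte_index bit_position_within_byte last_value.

Read 1: bits[0:6] width=6 -> value=47 (bin 101111); offset now 6 = byte 0 bit 6; 42 bits remain
Read 2: bits[6:12] width=6 -> value=46 (bin 101110); offset now 12 = byte 1 bit 4; 36 bits remain
Read 3: bits[12:15] width=3 -> value=2 (bin 010); offset now 15 = byte 1 bit 7; 33 bits remain
Read 4: bits[15:24] width=9 -> value=432 (bin 110110000); offset now 24 = byte 3 bit 0; 24 bits remain
Read 5: bits[24:27] width=3 -> value=1 (bin 001); offset now 27 = byte 3 bit 3; 21 bits remain
Read 6: bits[27:39] width=12 -> value=3954 (bin 111101110010); offset now 39 = byte 4 bit 7; 9 bits remain

Answer: 4 7 3954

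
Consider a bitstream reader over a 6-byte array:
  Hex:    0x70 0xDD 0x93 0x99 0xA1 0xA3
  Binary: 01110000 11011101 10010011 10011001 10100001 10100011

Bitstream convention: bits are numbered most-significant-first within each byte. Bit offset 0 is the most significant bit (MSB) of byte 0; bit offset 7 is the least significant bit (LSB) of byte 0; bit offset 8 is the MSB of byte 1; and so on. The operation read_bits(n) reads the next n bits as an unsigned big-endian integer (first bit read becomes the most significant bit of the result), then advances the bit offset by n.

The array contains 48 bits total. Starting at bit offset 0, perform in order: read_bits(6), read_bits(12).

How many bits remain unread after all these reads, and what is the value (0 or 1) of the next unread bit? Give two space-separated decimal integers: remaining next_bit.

Answer: 30 0

Derivation:
Read 1: bits[0:6] width=6 -> value=28 (bin 011100); offset now 6 = byte 0 bit 6; 42 bits remain
Read 2: bits[6:18] width=12 -> value=886 (bin 001101110110); offset now 18 = byte 2 bit 2; 30 bits remain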